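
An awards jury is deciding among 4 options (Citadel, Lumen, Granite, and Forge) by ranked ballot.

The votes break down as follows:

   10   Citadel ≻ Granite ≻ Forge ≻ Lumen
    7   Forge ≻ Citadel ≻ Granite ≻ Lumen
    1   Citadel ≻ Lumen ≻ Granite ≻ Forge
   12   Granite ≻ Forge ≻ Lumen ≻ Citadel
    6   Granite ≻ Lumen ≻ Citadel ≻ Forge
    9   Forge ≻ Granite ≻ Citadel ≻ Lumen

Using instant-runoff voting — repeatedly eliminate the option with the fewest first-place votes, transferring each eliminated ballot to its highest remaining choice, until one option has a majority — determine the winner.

Round 1: Granite 18, Forge 16, Citadel 11, Lumen 0. Lumen has the fewest and is eliminated.
Round 2: Granite 18, Forge 16, Citadel 11. Citadel has the fewest and is eliminated.
Round 3: Granite 29, Forge 16. Granite has a majority.

Granite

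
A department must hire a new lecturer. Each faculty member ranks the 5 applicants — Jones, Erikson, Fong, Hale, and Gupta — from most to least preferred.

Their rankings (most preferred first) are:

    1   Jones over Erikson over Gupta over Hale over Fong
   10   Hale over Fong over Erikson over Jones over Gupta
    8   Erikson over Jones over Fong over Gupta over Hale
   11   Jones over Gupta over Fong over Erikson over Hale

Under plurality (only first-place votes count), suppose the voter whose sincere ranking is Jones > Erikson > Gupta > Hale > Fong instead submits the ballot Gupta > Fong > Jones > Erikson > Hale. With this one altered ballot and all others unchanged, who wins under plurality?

Jones

First-place totals with the altered ballot: Jones 11, Erikson 8, Fong 0, Hale 10, Gupta 1.
The winner is unchanged: still Jones.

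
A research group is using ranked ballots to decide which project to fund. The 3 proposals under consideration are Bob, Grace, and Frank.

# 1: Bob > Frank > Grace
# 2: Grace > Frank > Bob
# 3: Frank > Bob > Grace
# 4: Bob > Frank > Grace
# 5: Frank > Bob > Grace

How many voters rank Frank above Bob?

Ballots ranking Frank above Bob: 3.
Ballots ranking Bob above Frank: 2.
So 3 of 5 voters prefer Frank to Bob.

3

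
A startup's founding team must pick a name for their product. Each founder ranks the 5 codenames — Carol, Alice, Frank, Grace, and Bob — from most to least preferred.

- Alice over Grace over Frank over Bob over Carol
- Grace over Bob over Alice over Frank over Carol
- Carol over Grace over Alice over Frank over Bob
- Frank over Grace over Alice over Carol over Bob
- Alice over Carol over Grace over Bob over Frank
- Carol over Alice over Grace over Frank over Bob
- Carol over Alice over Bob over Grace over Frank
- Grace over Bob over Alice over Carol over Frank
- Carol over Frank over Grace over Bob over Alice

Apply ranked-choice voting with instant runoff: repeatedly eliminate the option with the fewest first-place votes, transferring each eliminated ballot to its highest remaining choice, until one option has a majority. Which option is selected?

Carol

Round 1: Carol 4, Alice 2, Grace 2, Frank 1, Bob 0. Bob has the fewest and is eliminated.
Round 2: Carol 4, Alice 2, Grace 2, Frank 1. Frank has the fewest and is eliminated.
Round 3: Carol 4, Grace 3, Alice 2. Alice has the fewest and is eliminated.
Round 4: Carol 5, Grace 4. Carol has a majority.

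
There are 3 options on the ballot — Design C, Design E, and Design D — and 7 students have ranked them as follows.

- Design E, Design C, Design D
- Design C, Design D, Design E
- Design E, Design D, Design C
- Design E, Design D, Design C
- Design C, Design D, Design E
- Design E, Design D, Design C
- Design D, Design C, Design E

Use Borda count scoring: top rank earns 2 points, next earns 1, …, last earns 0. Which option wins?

Design E

Borda scores:
  Design C: 1 + 2 + 0 + 0 + 2 + 0 + 1 = 6
  Design E: 2 + 0 + 2 + 2 + 0 + 2 + 0 = 8
  Design D: 0 + 1 + 1 + 1 + 1 + 1 + 2 = 7
Design E has the highest total.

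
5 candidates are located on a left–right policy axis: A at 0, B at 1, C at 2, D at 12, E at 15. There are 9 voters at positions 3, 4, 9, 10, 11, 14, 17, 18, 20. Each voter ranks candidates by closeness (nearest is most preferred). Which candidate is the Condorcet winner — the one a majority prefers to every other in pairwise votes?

D

With single-peaked preferences on a line, the Condorcet winner is the candidate closest to the median voter.
The median voter (position 11) is closest to D at 12.
Check: D vs E — voters closer to D: 5 of 9.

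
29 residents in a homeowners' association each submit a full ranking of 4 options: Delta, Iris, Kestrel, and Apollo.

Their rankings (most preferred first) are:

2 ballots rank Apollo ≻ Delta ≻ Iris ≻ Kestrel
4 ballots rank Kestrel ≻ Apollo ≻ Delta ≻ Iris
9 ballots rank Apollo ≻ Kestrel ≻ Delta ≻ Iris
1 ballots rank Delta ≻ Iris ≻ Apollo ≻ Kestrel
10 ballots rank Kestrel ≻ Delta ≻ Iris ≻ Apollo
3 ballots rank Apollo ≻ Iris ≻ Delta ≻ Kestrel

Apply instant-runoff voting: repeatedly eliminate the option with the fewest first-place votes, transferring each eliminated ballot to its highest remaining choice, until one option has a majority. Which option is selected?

Round 1: Kestrel 14, Apollo 14, Delta 1, Iris 0. Iris has the fewest and is eliminated.
Round 2: Kestrel 14, Apollo 14, Delta 1. Delta has the fewest and is eliminated.
Round 3: Apollo 15, Kestrel 14. Apollo has a majority.

Apollo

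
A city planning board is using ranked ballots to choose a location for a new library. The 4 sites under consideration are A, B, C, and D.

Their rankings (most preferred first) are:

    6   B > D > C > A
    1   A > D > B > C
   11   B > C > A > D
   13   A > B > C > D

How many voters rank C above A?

Ballots ranking C above A: 6+11 = 17.
Ballots ranking A above C: 1+13 = 14.
So 17 of 31 voters prefer C to A.

17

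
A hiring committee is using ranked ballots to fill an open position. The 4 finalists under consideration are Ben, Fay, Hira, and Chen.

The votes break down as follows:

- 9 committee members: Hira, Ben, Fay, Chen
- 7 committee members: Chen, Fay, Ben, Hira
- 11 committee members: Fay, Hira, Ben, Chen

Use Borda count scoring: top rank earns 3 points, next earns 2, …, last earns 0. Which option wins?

Borda scores:
  Ben: 9·2 + 7·1 + 11·1 = 36
  Fay: 9·1 + 7·2 + 11·3 = 56
  Hira: 9·3 + 7·0 + 11·2 = 49
  Chen: 9·0 + 7·3 + 11·0 = 21
Fay has the highest total.

Fay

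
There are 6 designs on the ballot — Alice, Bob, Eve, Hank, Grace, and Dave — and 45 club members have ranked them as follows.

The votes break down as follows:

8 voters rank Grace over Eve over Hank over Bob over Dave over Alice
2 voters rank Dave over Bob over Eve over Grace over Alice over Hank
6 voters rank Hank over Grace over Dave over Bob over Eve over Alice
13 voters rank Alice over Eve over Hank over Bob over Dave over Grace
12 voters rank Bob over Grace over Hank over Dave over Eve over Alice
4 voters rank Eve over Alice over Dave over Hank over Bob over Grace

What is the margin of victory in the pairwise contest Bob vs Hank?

Ballots ranking Bob above Hank: 2+12 = 14.
Ballots ranking Hank above Bob: 8+6+13+4 = 31.
Hank wins 31–14, a margin of 17.

17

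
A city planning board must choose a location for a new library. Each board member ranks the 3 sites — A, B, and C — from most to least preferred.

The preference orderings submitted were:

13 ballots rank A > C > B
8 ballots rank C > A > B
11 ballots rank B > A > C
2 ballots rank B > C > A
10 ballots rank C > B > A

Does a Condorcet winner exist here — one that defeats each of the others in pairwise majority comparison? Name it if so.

Head-to-head results (44 voters total):
A vs B: B wins 23–21.
A vs C: A wins 24–20.
B vs C: C wins 31–13.
No candidate beats all others: A beats C beats B beats A, a majority cycle.

None — there is no Condorcet winner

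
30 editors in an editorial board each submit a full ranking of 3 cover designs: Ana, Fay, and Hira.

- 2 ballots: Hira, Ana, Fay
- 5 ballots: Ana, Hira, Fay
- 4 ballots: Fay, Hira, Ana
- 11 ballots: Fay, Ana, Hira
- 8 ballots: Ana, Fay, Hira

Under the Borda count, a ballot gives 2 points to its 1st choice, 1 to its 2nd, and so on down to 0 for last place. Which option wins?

Borda scores:
  Ana: 2·1 + 5·2 + 4·0 + 11·1 + 8·2 = 39
  Fay: 2·0 + 5·0 + 4·2 + 11·2 + 8·1 = 38
  Hira: 2·2 + 5·1 + 4·1 + 11·0 + 8·0 = 13
Ana has the highest total.

Ana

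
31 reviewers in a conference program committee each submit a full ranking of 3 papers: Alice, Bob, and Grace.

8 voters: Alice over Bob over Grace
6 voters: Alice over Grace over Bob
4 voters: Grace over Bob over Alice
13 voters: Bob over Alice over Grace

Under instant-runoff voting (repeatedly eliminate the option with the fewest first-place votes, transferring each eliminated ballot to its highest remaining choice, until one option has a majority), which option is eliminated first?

Grace

Round 1: Alice 14, Bob 13, Grace 4. Grace has the fewest and is eliminated.
Round 2: Bob 17, Alice 14. Bob has a majority.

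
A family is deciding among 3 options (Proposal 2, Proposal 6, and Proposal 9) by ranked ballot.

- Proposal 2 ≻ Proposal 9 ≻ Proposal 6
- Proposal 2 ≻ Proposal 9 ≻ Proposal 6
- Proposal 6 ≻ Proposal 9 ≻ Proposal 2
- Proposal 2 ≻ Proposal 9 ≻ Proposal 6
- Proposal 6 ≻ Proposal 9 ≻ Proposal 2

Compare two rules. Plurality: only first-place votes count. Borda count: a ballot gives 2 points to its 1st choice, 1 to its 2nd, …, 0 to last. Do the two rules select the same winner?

Yes

Plurality first-place counts: Proposal 2 3, Proposal 6 2, Proposal 9 0 → Proposal 2.
Borda totals: Proposal 2 6, Proposal 6 4, Proposal 9 5 → Proposal 2.
The two rules agree on Proposal 2.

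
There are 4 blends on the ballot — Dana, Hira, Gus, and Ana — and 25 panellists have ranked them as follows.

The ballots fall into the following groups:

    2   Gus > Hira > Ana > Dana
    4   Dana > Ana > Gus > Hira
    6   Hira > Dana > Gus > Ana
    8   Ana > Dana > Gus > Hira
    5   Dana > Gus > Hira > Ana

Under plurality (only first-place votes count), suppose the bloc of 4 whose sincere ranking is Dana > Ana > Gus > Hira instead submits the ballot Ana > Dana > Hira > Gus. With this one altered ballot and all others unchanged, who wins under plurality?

First-place totals with the altered ballot: Dana 5, Hira 6, Gus 2, Ana 12.
The switch changes the winner from Dana to Ana.

Ana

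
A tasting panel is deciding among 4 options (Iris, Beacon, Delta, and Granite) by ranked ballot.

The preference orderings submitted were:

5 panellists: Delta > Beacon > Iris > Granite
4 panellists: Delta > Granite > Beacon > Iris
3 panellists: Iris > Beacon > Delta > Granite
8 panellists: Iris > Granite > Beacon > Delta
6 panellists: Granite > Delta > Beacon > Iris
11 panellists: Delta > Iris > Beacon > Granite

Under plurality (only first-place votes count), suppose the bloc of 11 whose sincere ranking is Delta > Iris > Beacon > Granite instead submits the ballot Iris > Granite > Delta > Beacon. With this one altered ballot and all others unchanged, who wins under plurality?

Iris

First-place totals with the altered ballot: Iris 22, Beacon 0, Delta 9, Granite 6.
The switch changes the winner from Delta to Iris.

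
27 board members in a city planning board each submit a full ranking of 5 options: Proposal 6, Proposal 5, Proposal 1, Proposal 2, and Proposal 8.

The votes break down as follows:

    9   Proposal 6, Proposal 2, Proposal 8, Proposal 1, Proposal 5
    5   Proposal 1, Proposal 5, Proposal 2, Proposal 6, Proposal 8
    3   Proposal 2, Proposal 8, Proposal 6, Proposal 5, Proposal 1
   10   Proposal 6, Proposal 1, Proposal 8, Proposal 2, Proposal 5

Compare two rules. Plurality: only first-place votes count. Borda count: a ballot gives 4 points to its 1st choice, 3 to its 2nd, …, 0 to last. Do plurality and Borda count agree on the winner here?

Plurality first-place counts: Proposal 6 19, Proposal 5 0, Proposal 1 5, Proposal 2 3, Proposal 8 0 → Proposal 6.
Borda totals: Proposal 6 87, Proposal 5 18, Proposal 1 59, Proposal 2 59, Proposal 8 47 → Proposal 6.
The two rules agree on Proposal 6.

Yes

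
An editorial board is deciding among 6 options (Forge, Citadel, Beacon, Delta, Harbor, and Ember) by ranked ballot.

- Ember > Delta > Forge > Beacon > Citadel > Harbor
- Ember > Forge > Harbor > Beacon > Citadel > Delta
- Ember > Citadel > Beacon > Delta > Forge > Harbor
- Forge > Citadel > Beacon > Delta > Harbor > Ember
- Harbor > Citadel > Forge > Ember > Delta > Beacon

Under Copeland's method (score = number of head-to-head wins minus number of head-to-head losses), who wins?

Ember

Pairwise results:
  Forge vs Citadel: Forge wins 3–2.
  Forge vs Beacon: Forge wins 4–1.
  Forge vs Delta: Forge wins 3–2.
  Forge vs Harbor: Forge wins 4–1.
  Forge vs Ember: Ember wins 3–2.
  Citadel vs Beacon: Citadel wins 3–2.
  Citadel vs Delta: Citadel wins 4–1.
  Citadel vs Harbor: Citadel wins 3–2.
  Citadel vs Ember: Ember wins 3–2.
  Beacon vs Delta: Beacon wins 3–2.
  Beacon vs Harbor: Beacon wins 3–2.
  Beacon vs Ember: Ember wins 4–1.
  Delta vs Harbor: Delta wins 3–2.
  Delta vs Ember: Ember wins 4–1.
  Harbor vs Ember: Ember wins 3–2.
Copeland scores (wins − losses):
  Forge: 4 − 1 = 3
  Citadel: 3 − 2 = 1
  Beacon: 2 − 3 = -1
  Delta: 1 − 4 = -3
  Harbor: 0 − 5 = -5
  Ember: 5 − 0 = 5
Ember has the best Copeland score.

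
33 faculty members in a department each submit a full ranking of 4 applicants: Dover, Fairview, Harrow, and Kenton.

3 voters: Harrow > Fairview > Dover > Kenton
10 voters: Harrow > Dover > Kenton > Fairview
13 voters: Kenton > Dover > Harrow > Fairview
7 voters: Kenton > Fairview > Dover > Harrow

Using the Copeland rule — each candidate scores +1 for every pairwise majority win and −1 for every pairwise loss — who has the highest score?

Pairwise results:
  Dover vs Fairview: Dover wins 23–10.
  Dover vs Harrow: Dover wins 20–13.
  Dover vs Kenton: Kenton wins 20–13.
  Fairview vs Harrow: Harrow wins 26–7.
  Fairview vs Kenton: Kenton wins 30–3.
  Harrow vs Kenton: Kenton wins 20–13.
Copeland scores (wins − losses):
  Dover: 2 − 1 = 1
  Fairview: 0 − 3 = -3
  Harrow: 1 − 2 = -1
  Kenton: 3 − 0 = 3
Kenton has the best Copeland score.

Kenton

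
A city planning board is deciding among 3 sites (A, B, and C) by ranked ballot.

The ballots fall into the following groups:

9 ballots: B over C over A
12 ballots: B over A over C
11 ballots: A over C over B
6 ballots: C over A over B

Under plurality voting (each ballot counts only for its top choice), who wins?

B

First-place vote totals:
  A: 11
  B: 21
  C: 6
B has the most first-place votes.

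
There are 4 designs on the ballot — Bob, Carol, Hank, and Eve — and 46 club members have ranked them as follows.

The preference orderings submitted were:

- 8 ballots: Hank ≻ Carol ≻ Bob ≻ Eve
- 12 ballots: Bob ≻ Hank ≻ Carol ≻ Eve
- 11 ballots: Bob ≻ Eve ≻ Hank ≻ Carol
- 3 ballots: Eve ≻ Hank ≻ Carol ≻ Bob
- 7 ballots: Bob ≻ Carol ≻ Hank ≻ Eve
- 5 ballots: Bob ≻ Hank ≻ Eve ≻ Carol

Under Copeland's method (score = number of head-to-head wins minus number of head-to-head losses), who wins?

Bob

Pairwise results:
  Bob vs Carol: Bob wins 35–11.
  Bob vs Hank: Bob wins 35–11.
  Bob vs Eve: Bob wins 43–3.
  Carol vs Hank: Hank wins 39–7.
  Carol vs Eve: Carol wins 27–19.
  Hank vs Eve: Hank wins 32–14.
Copeland scores (wins − losses):
  Bob: 3 − 0 = 3
  Carol: 1 − 2 = -1
  Hank: 2 − 1 = 1
  Eve: 0 − 3 = -3
Bob has the best Copeland score.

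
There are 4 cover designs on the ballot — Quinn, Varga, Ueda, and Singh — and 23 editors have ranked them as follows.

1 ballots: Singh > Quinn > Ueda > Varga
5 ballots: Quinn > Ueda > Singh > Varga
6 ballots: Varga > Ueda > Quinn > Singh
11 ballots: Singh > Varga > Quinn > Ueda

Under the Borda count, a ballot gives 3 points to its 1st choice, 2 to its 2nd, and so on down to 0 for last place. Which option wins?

Borda scores:
  Quinn: 2 + 5·3 + 6·1 + 11·1 = 34
  Varga: 0 + 5·0 + 6·3 + 11·2 = 40
  Ueda: 1 + 5·2 + 6·2 + 11·0 = 23
  Singh: 3 + 5·1 + 6·0 + 11·3 = 41
Singh has the highest total.

Singh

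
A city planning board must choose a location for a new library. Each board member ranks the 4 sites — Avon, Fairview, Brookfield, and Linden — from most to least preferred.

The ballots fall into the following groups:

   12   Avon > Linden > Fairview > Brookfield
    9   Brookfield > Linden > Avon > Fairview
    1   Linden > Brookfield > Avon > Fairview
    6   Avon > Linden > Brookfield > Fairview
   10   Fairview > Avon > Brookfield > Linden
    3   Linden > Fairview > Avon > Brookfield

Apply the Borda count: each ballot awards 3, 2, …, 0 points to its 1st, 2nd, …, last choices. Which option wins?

Borda scores:
  Avon: 12·3 + 9·1 + 1 + 6·3 + 10·2 + 3·1 = 87
  Fairview: 12·1 + 9·0 + 0 + 6·0 + 10·3 + 3·2 = 48
  Brookfield: 12·0 + 9·3 + 2 + 6·1 + 10·1 + 3·0 = 45
  Linden: 12·2 + 9·2 + 3 + 6·2 + 10·0 + 3·3 = 66
Avon has the highest total.

Avon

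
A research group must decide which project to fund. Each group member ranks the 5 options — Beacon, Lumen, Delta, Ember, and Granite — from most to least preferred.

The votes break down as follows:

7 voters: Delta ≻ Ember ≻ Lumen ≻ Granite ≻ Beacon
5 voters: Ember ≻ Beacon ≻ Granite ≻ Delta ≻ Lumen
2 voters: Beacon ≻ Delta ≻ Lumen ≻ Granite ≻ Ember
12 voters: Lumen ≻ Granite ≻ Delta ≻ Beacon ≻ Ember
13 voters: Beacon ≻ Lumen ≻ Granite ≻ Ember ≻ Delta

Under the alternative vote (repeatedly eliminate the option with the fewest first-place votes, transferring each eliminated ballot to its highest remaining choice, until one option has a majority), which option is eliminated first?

Granite

Round 1: Beacon 15, Lumen 12, Delta 7, Ember 5, Granite 0. Granite has the fewest and is eliminated.
Round 2: Beacon 15, Lumen 12, Delta 7, Ember 5. Ember has the fewest and is eliminated.
Round 3: Beacon 20, Lumen 12, Delta 7. Beacon has a majority.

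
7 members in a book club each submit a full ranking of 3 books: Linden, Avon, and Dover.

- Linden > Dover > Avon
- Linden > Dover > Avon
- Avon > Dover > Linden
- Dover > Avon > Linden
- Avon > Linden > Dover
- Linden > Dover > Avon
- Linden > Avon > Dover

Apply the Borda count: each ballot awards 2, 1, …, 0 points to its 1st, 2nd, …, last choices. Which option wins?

Linden

Borda scores:
  Linden: 2 + 2 + 0 + 0 + 1 + 2 + 2 = 9
  Avon: 0 + 0 + 2 + 1 + 2 + 0 + 1 = 6
  Dover: 1 + 1 + 1 + 2 + 0 + 1 + 0 = 6
Linden has the highest total.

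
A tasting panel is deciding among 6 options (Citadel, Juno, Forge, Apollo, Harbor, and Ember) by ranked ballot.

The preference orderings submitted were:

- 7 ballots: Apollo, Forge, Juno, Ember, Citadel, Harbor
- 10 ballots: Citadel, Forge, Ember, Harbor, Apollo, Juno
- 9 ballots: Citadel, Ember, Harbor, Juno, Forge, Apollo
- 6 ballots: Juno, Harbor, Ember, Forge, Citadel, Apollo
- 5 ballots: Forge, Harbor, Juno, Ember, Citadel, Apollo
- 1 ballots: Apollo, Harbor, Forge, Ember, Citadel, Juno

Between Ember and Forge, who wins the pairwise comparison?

Ballots ranking Ember above Forge: 9+6 = 15.
Ballots ranking Forge above Ember: 7+10+5+1 = 23.
Forge wins the head-to-head, 23–15.

Forge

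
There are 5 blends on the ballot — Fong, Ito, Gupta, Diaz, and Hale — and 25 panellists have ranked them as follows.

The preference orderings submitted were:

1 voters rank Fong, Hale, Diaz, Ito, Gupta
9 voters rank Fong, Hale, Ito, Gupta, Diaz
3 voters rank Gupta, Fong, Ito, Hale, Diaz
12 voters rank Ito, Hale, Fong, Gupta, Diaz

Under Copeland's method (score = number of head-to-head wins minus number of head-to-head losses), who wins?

Fong

Pairwise results:
  Fong vs Ito: Fong wins 13–12.
  Fong vs Gupta: Fong wins 22–3.
  Fong vs Diaz: Fong wins 25–0.
  Fong vs Hale: Fong wins 13–12.
  Ito vs Gupta: Ito wins 22–3.
  Ito vs Diaz: Ito wins 24–1.
  Ito vs Hale: Ito wins 15–10.
  Gupta vs Diaz: Gupta wins 24–1.
  Gupta vs Hale: Hale wins 22–3.
  Diaz vs Hale: Hale wins 25–0.
Copeland scores (wins − losses):
  Fong: 4 − 0 = 4
  Ito: 3 − 1 = 2
  Gupta: 1 − 3 = -2
  Diaz: 0 − 4 = -4
  Hale: 2 − 2 = 0
Fong has the best Copeland score.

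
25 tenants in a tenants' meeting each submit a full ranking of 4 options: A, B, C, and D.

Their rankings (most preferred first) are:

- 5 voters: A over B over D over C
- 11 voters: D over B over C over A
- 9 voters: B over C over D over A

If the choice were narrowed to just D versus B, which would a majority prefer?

B

Ballots ranking D above B: 11.
Ballots ranking B above D: 5+9 = 14.
B wins the head-to-head, 14–11.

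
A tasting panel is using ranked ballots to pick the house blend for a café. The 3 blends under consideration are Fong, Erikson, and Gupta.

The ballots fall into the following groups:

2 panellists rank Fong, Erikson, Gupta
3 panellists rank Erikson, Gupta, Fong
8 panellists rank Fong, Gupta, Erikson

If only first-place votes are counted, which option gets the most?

First-place vote totals:
  Fong: 10
  Erikson: 3
  Gupta: 0
Fong has the most first-place votes.

Fong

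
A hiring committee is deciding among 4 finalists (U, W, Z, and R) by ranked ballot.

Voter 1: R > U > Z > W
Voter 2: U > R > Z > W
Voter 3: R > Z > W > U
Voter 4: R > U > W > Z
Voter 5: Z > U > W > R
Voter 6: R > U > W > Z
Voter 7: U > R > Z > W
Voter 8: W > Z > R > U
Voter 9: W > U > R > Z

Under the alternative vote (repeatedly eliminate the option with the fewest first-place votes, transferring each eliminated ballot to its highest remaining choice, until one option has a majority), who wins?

R

Round 1: R 4, U 2, W 2, Z 1. Z has the fewest and is eliminated.
Round 2: R 4, U 3, W 2. W has the fewest and is eliminated.
Round 3: R 5, U 4. R has a majority.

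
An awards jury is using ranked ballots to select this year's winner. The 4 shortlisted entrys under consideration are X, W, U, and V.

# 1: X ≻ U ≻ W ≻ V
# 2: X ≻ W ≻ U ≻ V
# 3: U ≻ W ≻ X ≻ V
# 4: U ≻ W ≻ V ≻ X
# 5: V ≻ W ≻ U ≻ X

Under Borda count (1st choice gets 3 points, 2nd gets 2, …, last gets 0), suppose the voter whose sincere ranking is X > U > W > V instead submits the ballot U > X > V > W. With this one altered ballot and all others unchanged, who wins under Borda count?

Borda totals with the altered ballot: X 6, W 8, U 11, V 5.
The winner is unchanged: still U.

U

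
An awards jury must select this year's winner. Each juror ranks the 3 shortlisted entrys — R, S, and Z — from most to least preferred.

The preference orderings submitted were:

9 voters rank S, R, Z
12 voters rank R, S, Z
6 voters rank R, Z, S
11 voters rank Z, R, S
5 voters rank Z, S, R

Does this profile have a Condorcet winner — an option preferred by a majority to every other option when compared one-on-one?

Yes

Head-to-head results (43 voters total):
R vs S: R wins 29–14.
R vs Z: R wins 27–16.
S vs Z: Z wins 22–21.
R beats each rival — S (29–14), Z (27–16) — so R is the Condorcet winner.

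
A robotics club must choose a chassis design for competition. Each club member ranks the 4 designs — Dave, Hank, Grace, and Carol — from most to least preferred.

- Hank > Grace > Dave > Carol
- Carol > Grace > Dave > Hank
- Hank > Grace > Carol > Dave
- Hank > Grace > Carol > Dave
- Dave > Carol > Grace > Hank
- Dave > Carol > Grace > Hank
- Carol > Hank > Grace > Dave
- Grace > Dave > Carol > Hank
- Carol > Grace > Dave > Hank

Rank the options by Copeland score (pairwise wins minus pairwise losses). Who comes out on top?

Carol

Pairwise results:
  Dave vs Hank: Dave wins 5–4.
  Dave vs Grace: Grace wins 7–2.
  Dave vs Carol: Carol wins 5–4.
  Hank vs Grace: Grace wins 5–4.
  Hank vs Carol: Carol wins 6–3.
  Grace vs Carol: Carol wins 5–4.
Copeland scores (wins − losses):
  Dave: 1 − 2 = -1
  Hank: 0 − 3 = -3
  Grace: 2 − 1 = 1
  Carol: 3 − 0 = 3
Carol has the best Copeland score.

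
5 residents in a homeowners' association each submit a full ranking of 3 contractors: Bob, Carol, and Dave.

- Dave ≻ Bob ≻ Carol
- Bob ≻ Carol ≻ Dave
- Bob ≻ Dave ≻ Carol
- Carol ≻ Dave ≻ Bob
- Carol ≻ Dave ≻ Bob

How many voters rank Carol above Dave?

3

Ballots ranking Carol above Dave: 3.
Ballots ranking Dave above Carol: 2.
So 3 of 5 voters prefer Carol to Dave.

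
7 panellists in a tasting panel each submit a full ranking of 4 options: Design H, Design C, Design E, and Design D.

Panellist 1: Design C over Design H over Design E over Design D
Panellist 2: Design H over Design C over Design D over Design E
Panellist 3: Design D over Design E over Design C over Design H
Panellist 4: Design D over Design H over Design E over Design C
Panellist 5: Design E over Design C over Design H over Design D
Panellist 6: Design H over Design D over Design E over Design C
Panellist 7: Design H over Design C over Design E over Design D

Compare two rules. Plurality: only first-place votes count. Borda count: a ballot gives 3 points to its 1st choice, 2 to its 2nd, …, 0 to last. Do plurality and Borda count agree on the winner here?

Plurality first-place counts: Design H 3, Design C 1, Design E 1, Design D 2 → Design H.
Borda totals: Design H 14, Design C 10, Design E 9, Design D 9 → Design H.
The two rules agree on Design H.

Yes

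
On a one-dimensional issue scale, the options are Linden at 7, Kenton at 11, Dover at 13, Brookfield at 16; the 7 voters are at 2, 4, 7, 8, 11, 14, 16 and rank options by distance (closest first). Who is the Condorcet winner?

Linden

With single-peaked preferences on a line, the Condorcet winner is the candidate closest to the median voter.
The median voter (position 8) is closest to Linden at 7.
Check: Linden vs Kenton — voters closer to Linden: 4 of 7.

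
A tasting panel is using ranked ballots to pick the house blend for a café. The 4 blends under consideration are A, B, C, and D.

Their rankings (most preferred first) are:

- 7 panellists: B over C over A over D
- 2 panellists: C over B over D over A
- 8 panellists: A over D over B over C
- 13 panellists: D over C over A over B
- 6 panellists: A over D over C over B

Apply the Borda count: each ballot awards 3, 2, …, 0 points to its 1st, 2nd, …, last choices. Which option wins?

Borda scores:
  A: 7·1 + 2·0 + 8·3 + 13·1 + 6·3 = 62
  B: 7·3 + 2·2 + 8·1 + 13·0 + 6·0 = 33
  C: 7·2 + 2·3 + 8·0 + 13·2 + 6·1 = 52
  D: 7·0 + 2·1 + 8·2 + 13·3 + 6·2 = 69
D has the highest total.

D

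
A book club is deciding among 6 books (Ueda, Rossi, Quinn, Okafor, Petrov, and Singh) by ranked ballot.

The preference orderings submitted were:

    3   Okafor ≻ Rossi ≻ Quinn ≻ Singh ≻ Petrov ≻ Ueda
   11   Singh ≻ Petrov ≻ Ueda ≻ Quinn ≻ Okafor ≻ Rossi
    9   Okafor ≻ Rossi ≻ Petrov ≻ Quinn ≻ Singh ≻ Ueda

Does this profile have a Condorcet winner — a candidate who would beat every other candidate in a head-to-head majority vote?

Yes

Head-to-head results (23 voters total):
Ueda vs Rossi: Rossi wins 12–11.
Ueda vs Quinn: Quinn wins 12–11.
Ueda vs Okafor: Okafor wins 12–11.
Ueda vs Petrov: Petrov wins 23–0.
Ueda vs Singh: Singh wins 23–0.
Rossi vs Quinn: Rossi wins 12–11.
Rossi vs Okafor: Okafor wins 23–0.
Rossi vs Petrov: Rossi wins 12–11.
Rossi vs Singh: Rossi wins 12–11.
Quinn vs Okafor: Okafor wins 12–11.
Quinn vs Petrov: Petrov wins 20–3.
Quinn vs Singh: Quinn wins 12–11.
Okafor vs Petrov: Okafor wins 12–11.
Okafor vs Singh: Okafor wins 12–11.
Petrov vs Singh: Singh wins 14–9.
Okafor beats each rival — Ueda (12–11), Rossi (23–0), Quinn (12–11), Petrov (12–11), Singh (12–11) — so Okafor is the Condorcet winner.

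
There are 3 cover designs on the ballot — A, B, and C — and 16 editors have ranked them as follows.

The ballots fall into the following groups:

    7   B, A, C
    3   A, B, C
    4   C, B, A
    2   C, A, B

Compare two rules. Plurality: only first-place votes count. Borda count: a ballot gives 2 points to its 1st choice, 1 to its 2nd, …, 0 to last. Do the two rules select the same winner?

Yes

Plurality first-place counts: A 3, B 7, C 6 → B.
Borda totals: A 15, B 21, C 12 → B.
The two rules agree on B.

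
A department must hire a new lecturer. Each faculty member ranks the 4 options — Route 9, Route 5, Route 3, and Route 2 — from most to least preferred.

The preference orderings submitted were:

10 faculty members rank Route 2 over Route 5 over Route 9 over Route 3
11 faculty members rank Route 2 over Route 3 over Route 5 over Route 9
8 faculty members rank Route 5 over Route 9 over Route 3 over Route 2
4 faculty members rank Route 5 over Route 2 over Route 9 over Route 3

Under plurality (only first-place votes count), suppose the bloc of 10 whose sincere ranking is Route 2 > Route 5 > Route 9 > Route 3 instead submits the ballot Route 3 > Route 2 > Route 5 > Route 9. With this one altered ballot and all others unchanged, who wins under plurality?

First-place totals with the altered ballot: Route 9 0, Route 5 12, Route 3 10, Route 2 11.
The switch changes the winner from Route 2 to Route 5.

Route 5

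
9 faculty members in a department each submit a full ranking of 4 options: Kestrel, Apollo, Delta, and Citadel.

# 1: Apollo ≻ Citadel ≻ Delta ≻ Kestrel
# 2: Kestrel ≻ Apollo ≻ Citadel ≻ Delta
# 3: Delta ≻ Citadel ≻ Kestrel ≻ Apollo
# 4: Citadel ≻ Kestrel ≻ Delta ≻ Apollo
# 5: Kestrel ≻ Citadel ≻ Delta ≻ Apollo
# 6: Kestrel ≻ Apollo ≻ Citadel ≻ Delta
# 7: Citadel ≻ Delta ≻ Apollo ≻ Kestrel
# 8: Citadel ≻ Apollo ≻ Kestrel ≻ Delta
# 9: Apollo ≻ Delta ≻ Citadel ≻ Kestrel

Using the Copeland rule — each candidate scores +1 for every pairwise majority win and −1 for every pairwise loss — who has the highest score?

Pairwise results:
  Kestrel vs Apollo: Kestrel wins 5–4.
  Kestrel vs Delta: Kestrel wins 5–4.
  Kestrel vs Citadel: Citadel wins 6–3.
  Apollo vs Delta: Apollo wins 5–4.
  Apollo vs Citadel: Citadel wins 5–4.
  Delta vs Citadel: Citadel wins 7–2.
Copeland scores (wins − losses):
  Kestrel: 2 − 1 = 1
  Apollo: 1 − 2 = -1
  Delta: 0 − 3 = -3
  Citadel: 3 − 0 = 3
Citadel has the best Copeland score.

Citadel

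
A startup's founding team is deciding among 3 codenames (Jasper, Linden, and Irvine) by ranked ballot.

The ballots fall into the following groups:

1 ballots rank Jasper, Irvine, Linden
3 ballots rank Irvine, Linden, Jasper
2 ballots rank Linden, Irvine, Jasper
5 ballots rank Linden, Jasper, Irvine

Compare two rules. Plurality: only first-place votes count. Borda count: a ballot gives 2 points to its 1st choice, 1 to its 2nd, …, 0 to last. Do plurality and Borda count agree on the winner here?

Yes

Plurality first-place counts: Jasper 1, Linden 7, Irvine 3 → Linden.
Borda totals: Jasper 7, Linden 17, Irvine 9 → Linden.
The two rules agree on Linden.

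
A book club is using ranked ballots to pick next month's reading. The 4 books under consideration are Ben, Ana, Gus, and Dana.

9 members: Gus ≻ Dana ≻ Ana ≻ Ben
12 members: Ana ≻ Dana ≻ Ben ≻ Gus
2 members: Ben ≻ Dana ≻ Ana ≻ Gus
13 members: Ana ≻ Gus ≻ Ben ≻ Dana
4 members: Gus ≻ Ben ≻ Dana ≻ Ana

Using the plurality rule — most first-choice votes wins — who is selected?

Ana

First-place vote totals:
  Ben: 2
  Ana: 25
  Gus: 13
  Dana: 0
Ana has the most first-place votes.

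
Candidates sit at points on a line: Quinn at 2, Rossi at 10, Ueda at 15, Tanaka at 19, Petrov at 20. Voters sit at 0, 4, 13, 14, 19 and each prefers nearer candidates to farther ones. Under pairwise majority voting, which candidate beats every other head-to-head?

With single-peaked preferences on a line, the Condorcet winner is the candidate closest to the median voter.
The median voter (position 13) is closest to Ueda at 15.
Check: Ueda vs Rossi — voters closer to Ueda: 3 of 5.

Ueda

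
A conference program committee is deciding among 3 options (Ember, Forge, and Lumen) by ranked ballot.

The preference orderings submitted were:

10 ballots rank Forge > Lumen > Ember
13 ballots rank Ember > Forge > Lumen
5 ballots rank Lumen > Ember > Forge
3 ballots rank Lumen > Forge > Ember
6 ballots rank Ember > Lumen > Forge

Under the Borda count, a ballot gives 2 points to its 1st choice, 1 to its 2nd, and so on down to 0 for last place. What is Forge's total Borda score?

36

Borda scores:
  Ember: 10·0 + 13·2 + 5·1 + 3·0 + 6·2 = 43
  Forge: 10·2 + 13·1 + 5·0 + 3·1 + 6·0 = 36
  Lumen: 10·1 + 13·0 + 5·2 + 3·2 + 6·1 = 32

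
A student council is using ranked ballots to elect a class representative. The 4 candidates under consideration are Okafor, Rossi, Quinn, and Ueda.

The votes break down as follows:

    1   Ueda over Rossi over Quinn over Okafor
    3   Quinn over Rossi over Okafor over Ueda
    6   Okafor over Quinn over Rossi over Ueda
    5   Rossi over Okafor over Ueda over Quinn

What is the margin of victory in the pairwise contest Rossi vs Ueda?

13

Ballots ranking Rossi above Ueda: 3+6+5 = 14.
Ballots ranking Ueda above Rossi: 1.
Rossi wins 14–1, a margin of 13.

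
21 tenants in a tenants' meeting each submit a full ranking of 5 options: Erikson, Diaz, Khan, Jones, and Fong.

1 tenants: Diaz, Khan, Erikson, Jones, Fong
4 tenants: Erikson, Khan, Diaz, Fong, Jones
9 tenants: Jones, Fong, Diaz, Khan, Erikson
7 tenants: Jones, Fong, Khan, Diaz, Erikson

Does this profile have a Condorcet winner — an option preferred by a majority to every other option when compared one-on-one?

Yes

Head-to-head results (21 voters total):
Erikson vs Diaz: Diaz wins 17–4.
Erikson vs Khan: Khan wins 17–4.
Erikson vs Jones: Jones wins 16–5.
Erikson vs Fong: Fong wins 16–5.
Diaz vs Khan: Khan wins 11–10.
Diaz vs Jones: Jones wins 16–5.
Diaz vs Fong: Fong wins 16–5.
Khan vs Jones: Jones wins 16–5.
Khan vs Fong: Fong wins 16–5.
Jones vs Fong: Jones wins 17–4.
Jones beats each rival — Erikson (16–5), Diaz (16–5), Khan (16–5), Fong (17–4) — so Jones is the Condorcet winner.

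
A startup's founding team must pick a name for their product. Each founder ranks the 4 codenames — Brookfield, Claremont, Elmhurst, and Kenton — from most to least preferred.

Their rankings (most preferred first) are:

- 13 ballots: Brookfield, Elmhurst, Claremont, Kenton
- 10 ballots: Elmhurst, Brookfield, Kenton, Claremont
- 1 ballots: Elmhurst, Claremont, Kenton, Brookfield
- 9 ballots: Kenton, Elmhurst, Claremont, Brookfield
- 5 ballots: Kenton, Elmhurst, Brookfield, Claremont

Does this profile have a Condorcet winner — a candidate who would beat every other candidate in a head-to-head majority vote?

Head-to-head results (38 voters total):
Brookfield vs Claremont: Brookfield wins 28–10.
Brookfield vs Elmhurst: Elmhurst wins 25–13.
Brookfield vs Kenton: Brookfield wins 23–15.
Claremont vs Elmhurst: Elmhurst wins 38–0.
Claremont vs Kenton: Kenton wins 24–14.
Elmhurst vs Kenton: Elmhurst wins 24–14.
Elmhurst beats each rival — Brookfield (25–13), Claremont (38–0), Kenton (24–14) — so Elmhurst is the Condorcet winner.

Yes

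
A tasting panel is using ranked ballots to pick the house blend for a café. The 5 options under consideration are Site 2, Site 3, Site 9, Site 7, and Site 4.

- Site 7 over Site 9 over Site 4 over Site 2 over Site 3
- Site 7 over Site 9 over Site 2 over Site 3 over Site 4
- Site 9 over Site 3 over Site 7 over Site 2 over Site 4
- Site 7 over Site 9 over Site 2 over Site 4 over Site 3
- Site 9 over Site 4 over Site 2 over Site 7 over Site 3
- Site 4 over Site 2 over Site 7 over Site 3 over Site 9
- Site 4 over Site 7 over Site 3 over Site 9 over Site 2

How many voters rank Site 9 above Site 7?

2

Ballots ranking Site 9 above Site 7: 2.
Ballots ranking Site 7 above Site 9: 5.
So 2 of 7 voters prefer Site 9 to Site 7.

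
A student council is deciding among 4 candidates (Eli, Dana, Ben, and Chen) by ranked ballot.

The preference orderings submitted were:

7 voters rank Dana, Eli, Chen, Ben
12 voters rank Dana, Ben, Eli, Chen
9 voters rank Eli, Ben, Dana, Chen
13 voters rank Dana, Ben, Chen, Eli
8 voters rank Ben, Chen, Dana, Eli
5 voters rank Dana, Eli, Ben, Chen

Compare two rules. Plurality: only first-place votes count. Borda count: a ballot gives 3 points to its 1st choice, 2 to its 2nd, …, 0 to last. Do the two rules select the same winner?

Yes

Plurality first-place counts: Eli 9, Dana 37, Ben 8, Chen 0 → Dana.
Borda totals: Eli 63, Dana 128, Ben 97, Chen 36 → Dana.
The two rules agree on Dana.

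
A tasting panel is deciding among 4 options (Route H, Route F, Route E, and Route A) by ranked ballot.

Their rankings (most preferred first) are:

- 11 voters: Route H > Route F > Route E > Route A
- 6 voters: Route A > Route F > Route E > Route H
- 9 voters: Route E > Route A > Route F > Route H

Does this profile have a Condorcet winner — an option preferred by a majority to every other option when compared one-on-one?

Head-to-head results (26 voters total):
Route H vs Route F: Route F wins 15–11.
Route H vs Route E: Route E wins 15–11.
Route H vs Route A: Route A wins 15–11.
Route F vs Route E: Route F wins 17–9.
Route F vs Route A: Route A wins 15–11.
Route E vs Route A: Route E wins 20–6.
No candidate beats all others: Route F beats Route E beats Route A beats Route F, a majority cycle.

No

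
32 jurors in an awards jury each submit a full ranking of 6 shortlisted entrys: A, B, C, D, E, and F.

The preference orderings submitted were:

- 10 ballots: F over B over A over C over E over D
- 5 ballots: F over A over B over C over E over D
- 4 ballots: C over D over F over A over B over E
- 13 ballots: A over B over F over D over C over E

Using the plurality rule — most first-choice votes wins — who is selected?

F

First-place vote totals:
  A: 13
  B: 0
  C: 4
  D: 0
  E: 0
  F: 15
F has the most first-place votes.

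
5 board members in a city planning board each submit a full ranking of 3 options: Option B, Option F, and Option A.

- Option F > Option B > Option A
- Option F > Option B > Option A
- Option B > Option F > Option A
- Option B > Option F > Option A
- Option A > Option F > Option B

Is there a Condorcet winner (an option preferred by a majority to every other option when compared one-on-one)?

Head-to-head results (5 voters total):
Option B vs Option F: Option F wins 3–2.
Option B vs Option A: Option B wins 4–1.
Option F vs Option A: Option F wins 4–1.
Option F beats each rival — Option B (3–2), Option A (4–1) — so Option F is the Condorcet winner.

Yes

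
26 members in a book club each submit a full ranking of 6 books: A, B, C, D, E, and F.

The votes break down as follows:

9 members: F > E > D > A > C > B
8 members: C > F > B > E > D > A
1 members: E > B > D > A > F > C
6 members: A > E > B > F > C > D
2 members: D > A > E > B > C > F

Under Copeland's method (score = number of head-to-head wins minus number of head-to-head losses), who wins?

F

Pairwise results:
  A vs B: A wins 17–9.
  A vs C: A wins 18–8.
  A vs D: D wins 20–6.
  A vs E: E wins 18–8.
  A vs F: F wins 17–9.
  B vs C: C wins 17–9.
  B vs D: B wins 15–11.
  B vs E: E wins 18–8.
  B vs F: F wins 17–9.
  C vs D: C wins 14–12.
  C vs E: E wins 18–8.
  C vs F: F wins 16–10.
  D vs E: E wins 24–2.
  D vs F: F wins 23–3.
  E vs F: F wins 17–9.
Copeland scores (wins − losses):
  A: 2 − 3 = -1
  B: 1 − 4 = -3
  C: 2 − 3 = -1
  D: 1 − 4 = -3
  E: 4 − 1 = 3
  F: 5 − 0 = 5
F has the best Copeland score.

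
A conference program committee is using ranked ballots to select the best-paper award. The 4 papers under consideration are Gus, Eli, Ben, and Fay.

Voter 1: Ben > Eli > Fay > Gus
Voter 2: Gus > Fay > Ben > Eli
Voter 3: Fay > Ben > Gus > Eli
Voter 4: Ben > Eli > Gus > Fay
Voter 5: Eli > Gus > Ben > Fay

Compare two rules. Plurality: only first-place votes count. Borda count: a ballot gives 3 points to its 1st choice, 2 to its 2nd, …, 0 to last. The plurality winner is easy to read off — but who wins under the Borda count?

Ben

Plurality first-place counts: Gus 1, Eli 1, Ben 2, Fay 1 → Ben.
Borda totals: Gus 7, Eli 7, Ben 10, Fay 6 → Ben.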